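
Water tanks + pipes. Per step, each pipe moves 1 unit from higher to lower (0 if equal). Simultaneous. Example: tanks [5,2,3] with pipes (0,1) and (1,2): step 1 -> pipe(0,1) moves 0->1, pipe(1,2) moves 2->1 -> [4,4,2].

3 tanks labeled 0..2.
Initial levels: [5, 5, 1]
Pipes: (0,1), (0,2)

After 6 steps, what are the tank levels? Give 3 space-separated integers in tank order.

Answer: 5 3 3

Derivation:
Step 1: flows [0=1,0->2] -> levels [4 5 2]
Step 2: flows [1->0,0->2] -> levels [4 4 3]
Step 3: flows [0=1,0->2] -> levels [3 4 4]
Step 4: flows [1->0,2->0] -> levels [5 3 3]
Step 5: flows [0->1,0->2] -> levels [3 4 4]
  -> period-2 cycle: step 5 state = step 3 state
  -> state at step 6: (6-3) mod 2 = 1, same as step 4 -> [5 3 3]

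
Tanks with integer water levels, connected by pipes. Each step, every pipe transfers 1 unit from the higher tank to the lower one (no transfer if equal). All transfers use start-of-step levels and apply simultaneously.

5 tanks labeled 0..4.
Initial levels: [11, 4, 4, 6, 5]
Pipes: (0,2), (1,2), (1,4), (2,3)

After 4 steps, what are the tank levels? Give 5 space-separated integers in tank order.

Answer: 7 6 6 6 5

Derivation:
Step 1: flows [0->2,1=2,4->1,3->2] -> levels [10 5 6 5 4]
Step 2: flows [0->2,2->1,1->4,2->3] -> levels [9 5 5 6 5]
Step 3: flows [0->2,1=2,1=4,3->2] -> levels [8 5 7 5 5]
Step 4: flows [0->2,2->1,1=4,2->3] -> levels [7 6 6 6 5]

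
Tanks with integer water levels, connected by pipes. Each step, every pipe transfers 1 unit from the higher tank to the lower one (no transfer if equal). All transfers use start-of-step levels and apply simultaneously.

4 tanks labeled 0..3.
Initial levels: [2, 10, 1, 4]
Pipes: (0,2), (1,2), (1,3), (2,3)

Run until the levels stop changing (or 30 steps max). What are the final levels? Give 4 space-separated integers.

Answer: 4 5 3 5

Derivation:
Step 1: flows [0->2,1->2,1->3,3->2] -> levels [1 8 4 4]
Step 2: flows [2->0,1->2,1->3,2=3] -> levels [2 6 4 5]
Step 3: flows [2->0,1->2,1->3,3->2] -> levels [3 4 5 5]
Step 4: flows [2->0,2->1,3->1,2=3] -> levels [4 6 3 4]
Step 5: flows [0->2,1->2,1->3,3->2] -> levels [3 4 6 4]
Step 6: flows [2->0,2->1,1=3,2->3] -> levels [4 5 3 5]
Step 7: flows [0->2,1->2,1=3,3->2] -> levels [3 4 6 4]
  -> period-2 cycle: step 7 state = step 5 state; never stabilizes
  -> state at step 30: (30-5) mod 2 = 1, same as step 6 -> [4 5 3 5]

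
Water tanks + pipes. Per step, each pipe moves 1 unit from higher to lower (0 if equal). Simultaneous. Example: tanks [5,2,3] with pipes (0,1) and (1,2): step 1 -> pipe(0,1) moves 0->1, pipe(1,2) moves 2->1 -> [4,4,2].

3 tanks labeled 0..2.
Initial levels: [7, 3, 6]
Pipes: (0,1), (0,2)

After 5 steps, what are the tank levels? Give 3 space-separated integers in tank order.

Step 1: flows [0->1,0->2] -> levels [5 4 7]
Step 2: flows [0->1,2->0] -> levels [5 5 6]
Step 3: flows [0=1,2->0] -> levels [6 5 5]
Step 4: flows [0->1,0->2] -> levels [4 6 6]
Step 5: flows [1->0,2->0] -> levels [6 5 5]

Answer: 6 5 5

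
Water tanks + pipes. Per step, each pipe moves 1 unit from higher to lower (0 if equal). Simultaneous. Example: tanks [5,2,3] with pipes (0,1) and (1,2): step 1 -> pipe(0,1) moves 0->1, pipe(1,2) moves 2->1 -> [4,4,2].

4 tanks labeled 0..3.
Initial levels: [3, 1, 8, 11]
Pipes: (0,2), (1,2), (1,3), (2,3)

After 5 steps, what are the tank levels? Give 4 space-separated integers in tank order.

Answer: 6 7 4 6

Derivation:
Step 1: flows [2->0,2->1,3->1,3->2] -> levels [4 3 7 9]
Step 2: flows [2->0,2->1,3->1,3->2] -> levels [5 5 6 7]
Step 3: flows [2->0,2->1,3->1,3->2] -> levels [6 7 5 5]
Step 4: flows [0->2,1->2,1->3,2=3] -> levels [5 5 7 6]
Step 5: flows [2->0,2->1,3->1,2->3] -> levels [6 7 4 6]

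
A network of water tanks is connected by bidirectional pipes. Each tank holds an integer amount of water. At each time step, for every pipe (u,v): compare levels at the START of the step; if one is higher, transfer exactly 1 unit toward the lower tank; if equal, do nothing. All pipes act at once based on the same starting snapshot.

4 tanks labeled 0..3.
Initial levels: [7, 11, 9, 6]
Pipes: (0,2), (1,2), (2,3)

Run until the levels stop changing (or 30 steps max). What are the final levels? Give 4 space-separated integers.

Step 1: flows [2->0,1->2,2->3] -> levels [8 10 8 7]
Step 2: flows [0=2,1->2,2->3] -> levels [8 9 8 8]
Step 3: flows [0=2,1->2,2=3] -> levels [8 8 9 8]
Step 4: flows [2->0,2->1,2->3] -> levels [9 9 6 9]
Step 5: flows [0->2,1->2,3->2] -> levels [8 8 9 8]
  -> period-2 cycle: step 5 state = step 3 state; never stabilizes
  -> state at step 30: (30-3) mod 2 = 1, same as step 4 -> [9 9 6 9]

Answer: 9 9 6 9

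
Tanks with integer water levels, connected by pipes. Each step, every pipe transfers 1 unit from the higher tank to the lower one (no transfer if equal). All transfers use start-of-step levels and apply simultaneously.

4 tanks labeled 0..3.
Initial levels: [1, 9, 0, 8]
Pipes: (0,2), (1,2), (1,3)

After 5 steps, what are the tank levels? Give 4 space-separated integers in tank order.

Step 1: flows [0->2,1->2,1->3] -> levels [0 7 2 9]
Step 2: flows [2->0,1->2,3->1] -> levels [1 7 2 8]
Step 3: flows [2->0,1->2,3->1] -> levels [2 7 2 7]
Step 4: flows [0=2,1->2,1=3] -> levels [2 6 3 7]
Step 5: flows [2->0,1->2,3->1] -> levels [3 6 3 6]

Answer: 3 6 3 6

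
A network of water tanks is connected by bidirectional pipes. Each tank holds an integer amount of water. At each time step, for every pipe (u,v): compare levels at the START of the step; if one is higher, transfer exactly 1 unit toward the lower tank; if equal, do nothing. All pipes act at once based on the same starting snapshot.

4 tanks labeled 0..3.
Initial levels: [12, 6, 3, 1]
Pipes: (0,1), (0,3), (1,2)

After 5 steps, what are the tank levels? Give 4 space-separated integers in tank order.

Step 1: flows [0->1,0->3,1->2] -> levels [10 6 4 2]
Step 2: flows [0->1,0->3,1->2] -> levels [8 6 5 3]
Step 3: flows [0->1,0->3,1->2] -> levels [6 6 6 4]
Step 4: flows [0=1,0->3,1=2] -> levels [5 6 6 5]
Step 5: flows [1->0,0=3,1=2] -> levels [6 5 6 5]

Answer: 6 5 6 5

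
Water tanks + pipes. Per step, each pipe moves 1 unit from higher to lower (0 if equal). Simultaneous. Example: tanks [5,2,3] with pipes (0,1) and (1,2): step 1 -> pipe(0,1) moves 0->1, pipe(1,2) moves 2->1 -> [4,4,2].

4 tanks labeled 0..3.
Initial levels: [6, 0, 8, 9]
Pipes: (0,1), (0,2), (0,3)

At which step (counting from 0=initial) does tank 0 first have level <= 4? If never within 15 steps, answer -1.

Answer: 5

Derivation:
Step 1: flows [0->1,2->0,3->0] -> levels [7 1 7 8]
Step 2: flows [0->1,0=2,3->0] -> levels [7 2 7 7]
Step 3: flows [0->1,0=2,0=3] -> levels [6 3 7 7]
Step 4: flows [0->1,2->0,3->0] -> levels [7 4 6 6]
Step 5: flows [0->1,0->2,0->3] -> levels [4 5 7 7]
Tank 0 first reaches <=4 at step 5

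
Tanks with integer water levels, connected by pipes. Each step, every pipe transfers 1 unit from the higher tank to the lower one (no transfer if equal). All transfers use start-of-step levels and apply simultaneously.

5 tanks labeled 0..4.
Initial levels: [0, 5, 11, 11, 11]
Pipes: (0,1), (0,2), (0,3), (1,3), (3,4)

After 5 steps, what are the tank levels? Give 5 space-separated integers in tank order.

Answer: 6 9 8 7 8

Derivation:
Step 1: flows [1->0,2->0,3->0,3->1,3=4] -> levels [3 5 10 9 11]
Step 2: flows [1->0,2->0,3->0,3->1,4->3] -> levels [6 5 9 8 10]
Step 3: flows [0->1,2->0,3->0,3->1,4->3] -> levels [7 7 8 7 9]
Step 4: flows [0=1,2->0,0=3,1=3,4->3] -> levels [8 7 7 8 8]
Step 5: flows [0->1,0->2,0=3,3->1,3=4] -> levels [6 9 8 7 8]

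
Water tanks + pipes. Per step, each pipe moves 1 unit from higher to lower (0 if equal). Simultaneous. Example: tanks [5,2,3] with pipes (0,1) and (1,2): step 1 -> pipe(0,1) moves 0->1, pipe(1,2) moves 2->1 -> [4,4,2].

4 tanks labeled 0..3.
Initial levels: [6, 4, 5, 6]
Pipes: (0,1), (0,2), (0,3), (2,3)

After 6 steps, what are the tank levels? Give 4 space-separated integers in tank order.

Answer: 7 4 5 5

Derivation:
Step 1: flows [0->1,0->2,0=3,3->2] -> levels [4 5 7 5]
Step 2: flows [1->0,2->0,3->0,2->3] -> levels [7 4 5 5]
Step 3: flows [0->1,0->2,0->3,2=3] -> levels [4 5 6 6]
Step 4: flows [1->0,2->0,3->0,2=3] -> levels [7 4 5 5]
  -> period-2 cycle: step 4 state = step 2 state
  -> state at step 6: (6-2) mod 2 = 0, same as step 2 -> [7 4 5 5]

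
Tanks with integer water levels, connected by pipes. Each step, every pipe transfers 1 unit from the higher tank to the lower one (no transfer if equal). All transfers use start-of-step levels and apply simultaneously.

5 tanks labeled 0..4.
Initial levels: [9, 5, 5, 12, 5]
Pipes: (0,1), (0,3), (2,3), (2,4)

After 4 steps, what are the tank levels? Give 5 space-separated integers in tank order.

Step 1: flows [0->1,3->0,3->2,2=4] -> levels [9 6 6 10 5]
Step 2: flows [0->1,3->0,3->2,2->4] -> levels [9 7 6 8 6]
Step 3: flows [0->1,0->3,3->2,2=4] -> levels [7 8 7 8 6]
Step 4: flows [1->0,3->0,3->2,2->4] -> levels [9 7 7 6 7]

Answer: 9 7 7 6 7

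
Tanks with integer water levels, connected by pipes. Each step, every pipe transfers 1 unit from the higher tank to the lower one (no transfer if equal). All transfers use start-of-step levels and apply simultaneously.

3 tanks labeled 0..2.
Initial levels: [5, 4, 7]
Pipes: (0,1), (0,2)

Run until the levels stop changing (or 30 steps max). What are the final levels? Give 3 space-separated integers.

Answer: 6 5 5

Derivation:
Step 1: flows [0->1,2->0] -> levels [5 5 6]
Step 2: flows [0=1,2->0] -> levels [6 5 5]
Step 3: flows [0->1,0->2] -> levels [4 6 6]
Step 4: flows [1->0,2->0] -> levels [6 5 5]
  -> period-2 cycle: step 4 state = step 2 state; never stabilizes
  -> state at step 30: (30-2) mod 2 = 0, same as step 2 -> [6 5 5]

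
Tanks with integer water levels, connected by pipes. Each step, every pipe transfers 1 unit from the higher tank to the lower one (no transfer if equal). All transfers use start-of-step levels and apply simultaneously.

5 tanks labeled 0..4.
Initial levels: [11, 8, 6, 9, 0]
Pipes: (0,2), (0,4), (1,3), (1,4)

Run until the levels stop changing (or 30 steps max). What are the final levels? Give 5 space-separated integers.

Answer: 6 6 7 7 8

Derivation:
Step 1: flows [0->2,0->4,3->1,1->4] -> levels [9 8 7 8 2]
Step 2: flows [0->2,0->4,1=3,1->4] -> levels [7 7 8 8 4]
Step 3: flows [2->0,0->4,3->1,1->4] -> levels [7 7 7 7 6]
Step 4: flows [0=2,0->4,1=3,1->4] -> levels [6 6 7 7 8]
Step 5: flows [2->0,4->0,3->1,4->1] -> levels [8 8 6 6 6]
Step 6: flows [0->2,0->4,1->3,1->4] -> levels [6 6 7 7 8]
  -> period-2 cycle: step 6 state = step 4 state; never stabilizes
  -> state at step 30: (30-4) mod 2 = 0, same as step 4 -> [6 6 7 7 8]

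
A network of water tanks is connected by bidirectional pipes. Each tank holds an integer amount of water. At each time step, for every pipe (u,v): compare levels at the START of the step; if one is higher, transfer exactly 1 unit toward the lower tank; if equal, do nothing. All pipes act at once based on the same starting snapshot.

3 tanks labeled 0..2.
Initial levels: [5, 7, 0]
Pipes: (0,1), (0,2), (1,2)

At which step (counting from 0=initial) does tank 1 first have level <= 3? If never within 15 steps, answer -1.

Step 1: flows [1->0,0->2,1->2] -> levels [5 5 2]
Step 2: flows [0=1,0->2,1->2] -> levels [4 4 4]
Step 3: flows [0=1,0=2,1=2] -> levels [4 4 4]
  -> stable; tank 1 stays at 4 > 3
Tank 1 never reaches <=3 within 15 steps

Answer: -1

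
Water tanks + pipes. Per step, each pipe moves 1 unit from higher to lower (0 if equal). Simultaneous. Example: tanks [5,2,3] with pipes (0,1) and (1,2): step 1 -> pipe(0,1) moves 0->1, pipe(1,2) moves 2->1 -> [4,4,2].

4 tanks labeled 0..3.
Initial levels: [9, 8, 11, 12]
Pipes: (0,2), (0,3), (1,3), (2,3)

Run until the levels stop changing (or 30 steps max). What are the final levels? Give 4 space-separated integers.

Answer: 10 9 10 11

Derivation:
Step 1: flows [2->0,3->0,3->1,3->2] -> levels [11 9 11 9]
Step 2: flows [0=2,0->3,1=3,2->3] -> levels [10 9 10 11]
Step 3: flows [0=2,3->0,3->1,3->2] -> levels [11 10 11 8]
Step 4: flows [0=2,0->3,1->3,2->3] -> levels [10 9 10 11]
  -> period-2 cycle: step 4 state = step 2 state; never stabilizes
  -> state at step 30: (30-2) mod 2 = 0, same as step 2 -> [10 9 10 11]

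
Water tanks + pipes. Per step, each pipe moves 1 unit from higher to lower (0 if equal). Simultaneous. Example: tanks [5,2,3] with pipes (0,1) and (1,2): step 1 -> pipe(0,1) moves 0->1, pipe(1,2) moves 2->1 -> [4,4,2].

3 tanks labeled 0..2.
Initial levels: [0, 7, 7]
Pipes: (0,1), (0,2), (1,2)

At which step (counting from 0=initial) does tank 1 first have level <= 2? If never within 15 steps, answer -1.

Answer: -1

Derivation:
Step 1: flows [1->0,2->0,1=2] -> levels [2 6 6]
Step 2: flows [1->0,2->0,1=2] -> levels [4 5 5]
Step 3: flows [1->0,2->0,1=2] -> levels [6 4 4]
Step 4: flows [0->1,0->2,1=2] -> levels [4 5 5]
  -> period-2 cycle (repeats step 2); tank 1 never drops to <=2
Tank 1 never reaches <=2 within 15 steps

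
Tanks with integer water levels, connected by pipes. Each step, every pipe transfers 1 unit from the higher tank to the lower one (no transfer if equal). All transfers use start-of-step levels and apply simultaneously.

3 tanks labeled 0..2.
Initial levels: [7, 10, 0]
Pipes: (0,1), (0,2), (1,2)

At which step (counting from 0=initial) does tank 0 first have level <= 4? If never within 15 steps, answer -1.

Step 1: flows [1->0,0->2,1->2] -> levels [7 8 2]
Step 2: flows [1->0,0->2,1->2] -> levels [7 6 4]
Step 3: flows [0->1,0->2,1->2] -> levels [5 6 6]
Step 4: flows [1->0,2->0,1=2] -> levels [7 5 5]
Step 5: flows [0->1,0->2,1=2] -> levels [5 6 6]
  -> period-2 cycle (repeats step 3); tank 0 never drops to <=4
Tank 0 never reaches <=4 within 15 steps

Answer: -1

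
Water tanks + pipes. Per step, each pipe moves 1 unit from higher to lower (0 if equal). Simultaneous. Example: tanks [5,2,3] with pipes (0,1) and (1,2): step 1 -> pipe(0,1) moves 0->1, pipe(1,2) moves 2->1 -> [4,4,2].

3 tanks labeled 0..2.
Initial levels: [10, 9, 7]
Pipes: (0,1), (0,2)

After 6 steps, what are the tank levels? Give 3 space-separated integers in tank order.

Step 1: flows [0->1,0->2] -> levels [8 10 8]
Step 2: flows [1->0,0=2] -> levels [9 9 8]
Step 3: flows [0=1,0->2] -> levels [8 9 9]
Step 4: flows [1->0,2->0] -> levels [10 8 8]
Step 5: flows [0->1,0->2] -> levels [8 9 9]
  -> period-2 cycle: step 5 state = step 3 state
  -> state at step 6: (6-3) mod 2 = 1, same as step 4 -> [10 8 8]

Answer: 10 8 8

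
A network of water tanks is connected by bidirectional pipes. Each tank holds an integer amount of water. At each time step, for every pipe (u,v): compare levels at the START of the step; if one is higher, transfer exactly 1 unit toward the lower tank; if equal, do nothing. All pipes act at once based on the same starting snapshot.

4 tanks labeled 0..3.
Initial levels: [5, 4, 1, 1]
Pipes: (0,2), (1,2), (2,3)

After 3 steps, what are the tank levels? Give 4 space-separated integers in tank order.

Answer: 3 3 2 3

Derivation:
Step 1: flows [0->2,1->2,2=3] -> levels [4 3 3 1]
Step 2: flows [0->2,1=2,2->3] -> levels [3 3 3 2]
Step 3: flows [0=2,1=2,2->3] -> levels [3 3 2 3]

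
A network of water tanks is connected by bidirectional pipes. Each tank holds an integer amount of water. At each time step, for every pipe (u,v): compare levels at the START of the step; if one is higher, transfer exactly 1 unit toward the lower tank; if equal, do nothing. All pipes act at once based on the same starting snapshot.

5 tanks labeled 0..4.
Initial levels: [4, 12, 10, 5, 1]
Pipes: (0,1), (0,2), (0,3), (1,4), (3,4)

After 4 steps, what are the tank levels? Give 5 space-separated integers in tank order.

Step 1: flows [1->0,2->0,3->0,1->4,3->4] -> levels [7 10 9 3 3]
Step 2: flows [1->0,2->0,0->3,1->4,3=4] -> levels [8 8 8 4 4]
Step 3: flows [0=1,0=2,0->3,1->4,3=4] -> levels [7 7 8 5 5]
Step 4: flows [0=1,2->0,0->3,1->4,3=4] -> levels [7 6 7 6 6]

Answer: 7 6 7 6 6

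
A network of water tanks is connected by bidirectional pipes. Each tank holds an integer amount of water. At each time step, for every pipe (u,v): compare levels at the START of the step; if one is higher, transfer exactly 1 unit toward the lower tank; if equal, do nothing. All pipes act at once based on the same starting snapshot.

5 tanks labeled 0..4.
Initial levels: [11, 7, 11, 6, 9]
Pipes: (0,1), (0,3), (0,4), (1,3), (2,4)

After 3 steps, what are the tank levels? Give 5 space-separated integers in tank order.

Answer: 9 7 10 9 9

Derivation:
Step 1: flows [0->1,0->3,0->4,1->3,2->4] -> levels [8 7 10 8 11]
Step 2: flows [0->1,0=3,4->0,3->1,4->2] -> levels [8 9 11 7 9]
Step 3: flows [1->0,0->3,4->0,1->3,2->4] -> levels [9 7 10 9 9]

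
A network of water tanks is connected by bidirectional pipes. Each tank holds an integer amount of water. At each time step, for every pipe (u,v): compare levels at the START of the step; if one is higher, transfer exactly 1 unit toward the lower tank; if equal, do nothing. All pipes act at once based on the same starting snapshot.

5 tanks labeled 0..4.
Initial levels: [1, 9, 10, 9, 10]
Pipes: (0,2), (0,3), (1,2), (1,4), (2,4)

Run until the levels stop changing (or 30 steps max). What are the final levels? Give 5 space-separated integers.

Answer: 6 8 9 8 8

Derivation:
Step 1: flows [2->0,3->0,2->1,4->1,2=4] -> levels [3 11 8 8 9]
Step 2: flows [2->0,3->0,1->2,1->4,4->2] -> levels [5 9 9 7 9]
Step 3: flows [2->0,3->0,1=2,1=4,2=4] -> levels [7 9 8 6 9]
Step 4: flows [2->0,0->3,1->2,1=4,4->2] -> levels [7 8 9 7 8]
Step 5: flows [2->0,0=3,2->1,1=4,2->4] -> levels [8 9 6 7 9]
Step 6: flows [0->2,0->3,1->2,1=4,4->2] -> levels [6 8 9 8 8]
Step 7: flows [2->0,3->0,2->1,1=4,2->4] -> levels [8 9 6 7 9]
  -> period-2 cycle: step 7 state = step 5 state; never stabilizes
  -> state at step 30: (30-5) mod 2 = 1, same as step 6 -> [6 8 9 8 8]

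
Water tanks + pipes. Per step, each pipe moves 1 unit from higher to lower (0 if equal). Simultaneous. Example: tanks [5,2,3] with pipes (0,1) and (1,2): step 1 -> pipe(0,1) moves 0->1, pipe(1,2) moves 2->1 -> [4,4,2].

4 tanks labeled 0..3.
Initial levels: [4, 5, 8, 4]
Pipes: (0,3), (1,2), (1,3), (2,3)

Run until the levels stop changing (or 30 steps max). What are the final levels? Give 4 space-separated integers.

Answer: 5 6 6 4

Derivation:
Step 1: flows [0=3,2->1,1->3,2->3] -> levels [4 5 6 6]
Step 2: flows [3->0,2->1,3->1,2=3] -> levels [5 7 5 4]
Step 3: flows [0->3,1->2,1->3,2->3] -> levels [4 5 5 7]
Step 4: flows [3->0,1=2,3->1,3->2] -> levels [5 6 6 4]
Step 5: flows [0->3,1=2,1->3,2->3] -> levels [4 5 5 7]
  -> period-2 cycle: step 5 state = step 3 state; never stabilizes
  -> state at step 30: (30-3) mod 2 = 1, same as step 4 -> [5 6 6 4]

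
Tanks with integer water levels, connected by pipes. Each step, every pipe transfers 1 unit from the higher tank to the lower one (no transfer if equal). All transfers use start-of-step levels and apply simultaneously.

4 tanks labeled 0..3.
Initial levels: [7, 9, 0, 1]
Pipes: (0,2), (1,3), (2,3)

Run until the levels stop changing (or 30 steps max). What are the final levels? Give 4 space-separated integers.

Answer: 4 4 3 6

Derivation:
Step 1: flows [0->2,1->3,3->2] -> levels [6 8 2 1]
Step 2: flows [0->2,1->3,2->3] -> levels [5 7 2 3]
Step 3: flows [0->2,1->3,3->2] -> levels [4 6 4 3]
Step 4: flows [0=2,1->3,2->3] -> levels [4 5 3 5]
Step 5: flows [0->2,1=3,3->2] -> levels [3 5 5 4]
Step 6: flows [2->0,1->3,2->3] -> levels [4 4 3 6]
Step 7: flows [0->2,3->1,3->2] -> levels [3 5 5 4]
  -> period-2 cycle: step 7 state = step 5 state; never stabilizes
  -> state at step 30: (30-5) mod 2 = 1, same as step 6 -> [4 4 3 6]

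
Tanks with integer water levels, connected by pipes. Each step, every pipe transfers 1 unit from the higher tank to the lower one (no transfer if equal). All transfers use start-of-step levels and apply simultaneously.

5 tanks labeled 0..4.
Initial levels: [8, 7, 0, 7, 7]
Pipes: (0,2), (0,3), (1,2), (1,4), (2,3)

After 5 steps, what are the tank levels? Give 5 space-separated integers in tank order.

Answer: 6 7 4 7 5

Derivation:
Step 1: flows [0->2,0->3,1->2,1=4,3->2] -> levels [6 6 3 7 7]
Step 2: flows [0->2,3->0,1->2,4->1,3->2] -> levels [6 6 6 5 6]
Step 3: flows [0=2,0->3,1=2,1=4,2->3] -> levels [5 6 5 7 6]
Step 4: flows [0=2,3->0,1->2,1=4,3->2] -> levels [6 5 7 5 6]
Step 5: flows [2->0,0->3,2->1,4->1,2->3] -> levels [6 7 4 7 5]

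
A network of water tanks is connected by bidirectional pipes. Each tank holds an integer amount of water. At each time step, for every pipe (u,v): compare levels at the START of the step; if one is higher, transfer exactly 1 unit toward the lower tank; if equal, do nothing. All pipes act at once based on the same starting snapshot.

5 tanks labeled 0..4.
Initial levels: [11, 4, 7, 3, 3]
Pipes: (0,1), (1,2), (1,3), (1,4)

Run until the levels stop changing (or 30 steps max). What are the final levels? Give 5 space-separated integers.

Answer: 7 8 5 4 4

Derivation:
Step 1: flows [0->1,2->1,1->3,1->4] -> levels [10 4 6 4 4]
Step 2: flows [0->1,2->1,1=3,1=4] -> levels [9 6 5 4 4]
Step 3: flows [0->1,1->2,1->3,1->4] -> levels [8 4 6 5 5]
Step 4: flows [0->1,2->1,3->1,4->1] -> levels [7 8 5 4 4]
Step 5: flows [1->0,1->2,1->3,1->4] -> levels [8 4 6 5 5]
  -> period-2 cycle: step 5 state = step 3 state; never stabilizes
  -> state at step 30: (30-3) mod 2 = 1, same as step 4 -> [7 8 5 4 4]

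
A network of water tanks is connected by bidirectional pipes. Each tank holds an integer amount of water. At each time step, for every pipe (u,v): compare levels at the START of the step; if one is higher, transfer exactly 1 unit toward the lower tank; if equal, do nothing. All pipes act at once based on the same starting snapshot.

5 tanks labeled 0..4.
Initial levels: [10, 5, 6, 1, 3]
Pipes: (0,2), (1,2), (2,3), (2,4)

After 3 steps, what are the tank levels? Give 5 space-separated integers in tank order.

Step 1: flows [0->2,2->1,2->3,2->4] -> levels [9 6 4 2 4]
Step 2: flows [0->2,1->2,2->3,2=4] -> levels [8 5 5 3 4]
Step 3: flows [0->2,1=2,2->3,2->4] -> levels [7 5 4 4 5]

Answer: 7 5 4 4 5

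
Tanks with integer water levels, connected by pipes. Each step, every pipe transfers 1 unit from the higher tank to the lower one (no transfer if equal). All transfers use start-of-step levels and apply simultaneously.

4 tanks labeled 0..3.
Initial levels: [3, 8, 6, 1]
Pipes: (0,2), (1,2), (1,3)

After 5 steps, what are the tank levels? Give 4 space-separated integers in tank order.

Step 1: flows [2->0,1->2,1->3] -> levels [4 6 6 2]
Step 2: flows [2->0,1=2,1->3] -> levels [5 5 5 3]
Step 3: flows [0=2,1=2,1->3] -> levels [5 4 5 4]
Step 4: flows [0=2,2->1,1=3] -> levels [5 5 4 4]
Step 5: flows [0->2,1->2,1->3] -> levels [4 3 6 5]

Answer: 4 3 6 5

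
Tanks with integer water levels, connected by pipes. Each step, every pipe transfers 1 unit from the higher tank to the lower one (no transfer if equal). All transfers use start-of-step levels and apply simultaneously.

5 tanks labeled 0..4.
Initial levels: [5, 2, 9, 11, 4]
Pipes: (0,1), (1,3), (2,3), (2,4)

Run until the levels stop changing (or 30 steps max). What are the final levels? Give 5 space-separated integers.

Step 1: flows [0->1,3->1,3->2,2->4] -> levels [4 4 9 9 5]
Step 2: flows [0=1,3->1,2=3,2->4] -> levels [4 5 8 8 6]
Step 3: flows [1->0,3->1,2=3,2->4] -> levels [5 5 7 7 7]
Step 4: flows [0=1,3->1,2=3,2=4] -> levels [5 6 7 6 7]
Step 5: flows [1->0,1=3,2->3,2=4] -> levels [6 5 6 7 7]
Step 6: flows [0->1,3->1,3->2,4->2] -> levels [5 7 8 5 6]
Step 7: flows [1->0,1->3,2->3,2->4] -> levels [6 5 6 7 7]
  -> period-2 cycle: step 7 state = step 5 state; never stabilizes
  -> state at step 30: (30-5) mod 2 = 1, same as step 6 -> [5 7 8 5 6]

Answer: 5 7 8 5 6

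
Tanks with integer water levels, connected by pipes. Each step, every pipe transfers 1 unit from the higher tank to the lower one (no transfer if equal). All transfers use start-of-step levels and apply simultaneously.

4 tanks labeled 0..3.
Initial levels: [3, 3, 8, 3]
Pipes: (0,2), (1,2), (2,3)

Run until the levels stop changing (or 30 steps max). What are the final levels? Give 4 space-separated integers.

Step 1: flows [2->0,2->1,2->3] -> levels [4 4 5 4]
Step 2: flows [2->0,2->1,2->3] -> levels [5 5 2 5]
Step 3: flows [0->2,1->2,3->2] -> levels [4 4 5 4]
  -> period-2 cycle: step 3 state = step 1 state; never stabilizes
  -> state at step 30: (30-1) mod 2 = 1, same as step 2 -> [5 5 2 5]

Answer: 5 5 2 5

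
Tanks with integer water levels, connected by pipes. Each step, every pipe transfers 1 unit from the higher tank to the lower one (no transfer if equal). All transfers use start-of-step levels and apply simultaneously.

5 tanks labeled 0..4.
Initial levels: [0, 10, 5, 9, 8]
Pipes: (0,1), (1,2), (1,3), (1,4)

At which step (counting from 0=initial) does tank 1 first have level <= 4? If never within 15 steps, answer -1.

Step 1: flows [1->0,1->2,1->3,1->4] -> levels [1 6 6 10 9]
Step 2: flows [1->0,1=2,3->1,4->1] -> levels [2 7 6 9 8]
Step 3: flows [1->0,1->2,3->1,4->1] -> levels [3 7 7 8 7]
Step 4: flows [1->0,1=2,3->1,1=4] -> levels [4 7 7 7 7]
Step 5: flows [1->0,1=2,1=3,1=4] -> levels [5 6 7 7 7]
Step 6: flows [1->0,2->1,3->1,4->1] -> levels [6 8 6 6 6]
Step 7: flows [1->0,1->2,1->3,1->4] -> levels [7 4 7 7 7]
Tank 1 first reaches <=4 at step 7

Answer: 7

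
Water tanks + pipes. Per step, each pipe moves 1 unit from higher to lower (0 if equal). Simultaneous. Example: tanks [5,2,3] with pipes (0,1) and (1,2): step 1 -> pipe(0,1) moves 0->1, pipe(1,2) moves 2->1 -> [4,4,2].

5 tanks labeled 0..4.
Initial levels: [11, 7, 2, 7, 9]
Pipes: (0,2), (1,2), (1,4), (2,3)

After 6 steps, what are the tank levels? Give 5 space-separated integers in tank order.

Step 1: flows [0->2,1->2,4->1,3->2] -> levels [10 7 5 6 8]
Step 2: flows [0->2,1->2,4->1,3->2] -> levels [9 7 8 5 7]
Step 3: flows [0->2,2->1,1=4,2->3] -> levels [8 8 7 6 7]
Step 4: flows [0->2,1->2,1->4,2->3] -> levels [7 6 8 7 8]
Step 5: flows [2->0,2->1,4->1,2->3] -> levels [8 8 5 8 7]
Step 6: flows [0->2,1->2,1->4,3->2] -> levels [7 6 8 7 8]

Answer: 7 6 8 7 8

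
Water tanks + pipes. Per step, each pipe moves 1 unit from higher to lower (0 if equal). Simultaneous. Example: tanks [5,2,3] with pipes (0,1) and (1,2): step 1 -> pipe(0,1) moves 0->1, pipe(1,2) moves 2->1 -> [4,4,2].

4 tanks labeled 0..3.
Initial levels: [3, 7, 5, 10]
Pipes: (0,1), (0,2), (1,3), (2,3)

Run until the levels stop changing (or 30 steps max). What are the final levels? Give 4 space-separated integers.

Answer: 5 7 8 5

Derivation:
Step 1: flows [1->0,2->0,3->1,3->2] -> levels [5 7 5 8]
Step 2: flows [1->0,0=2,3->1,3->2] -> levels [6 7 6 6]
Step 3: flows [1->0,0=2,1->3,2=3] -> levels [7 5 6 7]
Step 4: flows [0->1,0->2,3->1,3->2] -> levels [5 7 8 5]
Step 5: flows [1->0,2->0,1->3,2->3] -> levels [7 5 6 7]
  -> period-2 cycle: step 5 state = step 3 state; never stabilizes
  -> state at step 30: (30-3) mod 2 = 1, same as step 4 -> [5 7 8 5]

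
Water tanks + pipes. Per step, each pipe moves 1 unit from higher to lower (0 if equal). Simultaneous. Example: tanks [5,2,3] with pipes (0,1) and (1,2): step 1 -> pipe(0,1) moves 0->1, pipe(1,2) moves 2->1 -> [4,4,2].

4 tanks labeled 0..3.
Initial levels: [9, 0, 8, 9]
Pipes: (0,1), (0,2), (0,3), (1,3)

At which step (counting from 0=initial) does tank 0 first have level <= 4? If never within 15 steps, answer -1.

Answer: -1

Derivation:
Step 1: flows [0->1,0->2,0=3,3->1] -> levels [7 2 9 8]
Step 2: flows [0->1,2->0,3->0,3->1] -> levels [8 4 8 6]
Step 3: flows [0->1,0=2,0->3,3->1] -> levels [6 6 8 6]
Step 4: flows [0=1,2->0,0=3,1=3] -> levels [7 6 7 6]
Step 5: flows [0->1,0=2,0->3,1=3] -> levels [5 7 7 7]
Step 6: flows [1->0,2->0,3->0,1=3] -> levels [8 6 6 6]
Step 7: flows [0->1,0->2,0->3,1=3] -> levels [5 7 7 7]
  -> period-2 cycle (repeats step 5); tank 0 never drops to <=4
Tank 0 never reaches <=4 within 15 steps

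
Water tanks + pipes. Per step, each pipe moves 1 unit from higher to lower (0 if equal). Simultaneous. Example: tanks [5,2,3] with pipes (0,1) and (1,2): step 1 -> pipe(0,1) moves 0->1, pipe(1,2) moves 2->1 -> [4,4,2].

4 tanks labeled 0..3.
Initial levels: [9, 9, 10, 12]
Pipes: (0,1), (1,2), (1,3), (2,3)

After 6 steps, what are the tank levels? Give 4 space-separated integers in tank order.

Step 1: flows [0=1,2->1,3->1,3->2] -> levels [9 11 10 10]
Step 2: flows [1->0,1->2,1->3,2=3] -> levels [10 8 11 11]
Step 3: flows [0->1,2->1,3->1,2=3] -> levels [9 11 10 10]
  -> period-2 cycle: step 3 state = step 1 state
  -> state at step 6: (6-1) mod 2 = 1, same as step 2 -> [10 8 11 11]

Answer: 10 8 11 11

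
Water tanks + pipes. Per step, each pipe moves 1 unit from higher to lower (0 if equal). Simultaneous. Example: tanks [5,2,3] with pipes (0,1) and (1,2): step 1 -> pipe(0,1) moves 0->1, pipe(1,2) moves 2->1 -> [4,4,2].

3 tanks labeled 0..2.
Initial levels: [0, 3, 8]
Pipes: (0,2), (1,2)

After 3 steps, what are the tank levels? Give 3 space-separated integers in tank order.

Step 1: flows [2->0,2->1] -> levels [1 4 6]
Step 2: flows [2->0,2->1] -> levels [2 5 4]
Step 3: flows [2->0,1->2] -> levels [3 4 4]

Answer: 3 4 4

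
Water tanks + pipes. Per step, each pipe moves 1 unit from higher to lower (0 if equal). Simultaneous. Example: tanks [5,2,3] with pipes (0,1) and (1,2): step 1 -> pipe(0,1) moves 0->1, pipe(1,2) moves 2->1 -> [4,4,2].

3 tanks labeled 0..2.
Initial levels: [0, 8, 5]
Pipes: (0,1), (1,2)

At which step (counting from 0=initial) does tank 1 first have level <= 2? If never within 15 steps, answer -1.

Step 1: flows [1->0,1->2] -> levels [1 6 6]
Step 2: flows [1->0,1=2] -> levels [2 5 6]
Step 3: flows [1->0,2->1] -> levels [3 5 5]
Step 4: flows [1->0,1=2] -> levels [4 4 5]
Step 5: flows [0=1,2->1] -> levels [4 5 4]
Step 6: flows [1->0,1->2] -> levels [5 3 5]
Step 7: flows [0->1,2->1] -> levels [4 5 4]
  -> period-2 cycle (repeats step 5); tank 1 never drops to <=2
Tank 1 never reaches <=2 within 15 steps

Answer: -1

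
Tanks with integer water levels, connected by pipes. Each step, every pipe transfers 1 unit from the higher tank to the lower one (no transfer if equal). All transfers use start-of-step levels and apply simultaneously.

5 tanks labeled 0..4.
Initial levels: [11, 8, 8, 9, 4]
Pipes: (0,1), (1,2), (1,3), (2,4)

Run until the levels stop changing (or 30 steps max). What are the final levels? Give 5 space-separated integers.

Answer: 9 7 8 9 7

Derivation:
Step 1: flows [0->1,1=2,3->1,2->4] -> levels [10 10 7 8 5]
Step 2: flows [0=1,1->2,1->3,2->4] -> levels [10 8 7 9 6]
Step 3: flows [0->1,1->2,3->1,2->4] -> levels [9 9 7 8 7]
Step 4: flows [0=1,1->2,1->3,2=4] -> levels [9 7 8 9 7]
Step 5: flows [0->1,2->1,3->1,2->4] -> levels [8 10 6 8 8]
Step 6: flows [1->0,1->2,1->3,4->2] -> levels [9 7 8 9 7]
  -> period-2 cycle: step 6 state = step 4 state; never stabilizes
  -> state at step 30: (30-4) mod 2 = 0, same as step 4 -> [9 7 8 9 7]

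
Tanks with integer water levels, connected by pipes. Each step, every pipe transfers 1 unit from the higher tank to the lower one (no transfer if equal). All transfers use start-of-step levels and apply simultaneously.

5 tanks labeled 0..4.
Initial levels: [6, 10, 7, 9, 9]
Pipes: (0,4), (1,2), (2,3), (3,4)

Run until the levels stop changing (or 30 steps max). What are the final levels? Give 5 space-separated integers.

Step 1: flows [4->0,1->2,3->2,3=4] -> levels [7 9 9 8 8]
Step 2: flows [4->0,1=2,2->3,3=4] -> levels [8 9 8 9 7]
Step 3: flows [0->4,1->2,3->2,3->4] -> levels [7 8 10 7 9]
Step 4: flows [4->0,2->1,2->3,4->3] -> levels [8 9 8 9 7]
  -> period-2 cycle: step 4 state = step 2 state; never stabilizes
  -> state at step 30: (30-2) mod 2 = 0, same as step 2 -> [8 9 8 9 7]

Answer: 8 9 8 9 7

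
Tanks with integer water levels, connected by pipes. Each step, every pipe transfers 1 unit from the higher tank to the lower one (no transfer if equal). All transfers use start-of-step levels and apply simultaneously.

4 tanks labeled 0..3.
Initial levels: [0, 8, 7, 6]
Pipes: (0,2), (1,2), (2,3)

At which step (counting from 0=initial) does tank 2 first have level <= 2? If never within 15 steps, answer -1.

Answer: -1

Derivation:
Step 1: flows [2->0,1->2,2->3] -> levels [1 7 6 7]
Step 2: flows [2->0,1->2,3->2] -> levels [2 6 7 6]
Step 3: flows [2->0,2->1,2->3] -> levels [3 7 4 7]
Step 4: flows [2->0,1->2,3->2] -> levels [4 6 5 6]
Step 5: flows [2->0,1->2,3->2] -> levels [5 5 6 5]
Step 6: flows [2->0,2->1,2->3] -> levels [6 6 3 6]
Step 7: flows [0->2,1->2,3->2] -> levels [5 5 6 5]
  -> period-2 cycle (repeats step 5); tank 2 never drops to <=2
Tank 2 never reaches <=2 within 15 steps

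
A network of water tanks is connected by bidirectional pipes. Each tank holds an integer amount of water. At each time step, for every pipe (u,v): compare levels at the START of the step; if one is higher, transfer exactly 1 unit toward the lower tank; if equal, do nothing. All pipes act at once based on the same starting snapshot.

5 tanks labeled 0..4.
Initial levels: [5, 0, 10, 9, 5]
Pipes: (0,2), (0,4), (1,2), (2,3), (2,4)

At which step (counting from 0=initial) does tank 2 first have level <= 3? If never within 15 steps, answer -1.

Step 1: flows [2->0,0=4,2->1,2->3,2->4] -> levels [6 1 6 10 6]
Step 2: flows [0=2,0=4,2->1,3->2,2=4] -> levels [6 2 6 9 6]
Step 3: flows [0=2,0=4,2->1,3->2,2=4] -> levels [6 3 6 8 6]
Step 4: flows [0=2,0=4,2->1,3->2,2=4] -> levels [6 4 6 7 6]
Step 5: flows [0=2,0=4,2->1,3->2,2=4] -> levels [6 5 6 6 6]
Step 6: flows [0=2,0=4,2->1,2=3,2=4] -> levels [6 6 5 6 6]
Step 7: flows [0->2,0=4,1->2,3->2,4->2] -> levels [5 5 9 5 5]
Step 8: flows [2->0,0=4,2->1,2->3,2->4] -> levels [6 6 5 6 6]
  -> period-2 cycle (repeats step 6); tank 2 never drops to <=3
Tank 2 never reaches <=3 within 15 steps

Answer: -1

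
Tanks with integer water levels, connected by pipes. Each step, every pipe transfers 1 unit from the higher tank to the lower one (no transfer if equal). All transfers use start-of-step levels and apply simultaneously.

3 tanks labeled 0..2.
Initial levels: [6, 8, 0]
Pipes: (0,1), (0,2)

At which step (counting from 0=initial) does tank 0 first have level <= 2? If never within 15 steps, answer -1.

Answer: -1

Derivation:
Step 1: flows [1->0,0->2] -> levels [6 7 1]
Step 2: flows [1->0,0->2] -> levels [6 6 2]
Step 3: flows [0=1,0->2] -> levels [5 6 3]
Step 4: flows [1->0,0->2] -> levels [5 5 4]
Step 5: flows [0=1,0->2] -> levels [4 5 5]
Step 6: flows [1->0,2->0] -> levels [6 4 4]
Step 7: flows [0->1,0->2] -> levels [4 5 5]
  -> period-2 cycle (repeats step 5); tank 0 never drops to <=2
Tank 0 never reaches <=2 within 15 steps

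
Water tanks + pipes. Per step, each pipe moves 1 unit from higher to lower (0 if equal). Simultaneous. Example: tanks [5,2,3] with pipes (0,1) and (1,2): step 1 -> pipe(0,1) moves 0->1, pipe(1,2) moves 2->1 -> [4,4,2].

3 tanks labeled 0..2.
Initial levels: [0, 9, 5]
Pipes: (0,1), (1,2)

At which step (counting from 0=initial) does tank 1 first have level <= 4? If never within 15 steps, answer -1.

Answer: 5

Derivation:
Step 1: flows [1->0,1->2] -> levels [1 7 6]
Step 2: flows [1->0,1->2] -> levels [2 5 7]
Step 3: flows [1->0,2->1] -> levels [3 5 6]
Step 4: flows [1->0,2->1] -> levels [4 5 5]
Step 5: flows [1->0,1=2] -> levels [5 4 5]
Tank 1 first reaches <=4 at step 5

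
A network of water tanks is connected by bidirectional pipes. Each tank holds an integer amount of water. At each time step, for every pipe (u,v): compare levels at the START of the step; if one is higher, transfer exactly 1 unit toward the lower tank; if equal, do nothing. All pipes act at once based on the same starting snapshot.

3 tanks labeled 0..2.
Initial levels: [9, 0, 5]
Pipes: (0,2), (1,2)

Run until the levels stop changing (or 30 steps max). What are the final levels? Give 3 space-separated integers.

Answer: 4 4 6

Derivation:
Step 1: flows [0->2,2->1] -> levels [8 1 5]
Step 2: flows [0->2,2->1] -> levels [7 2 5]
Step 3: flows [0->2,2->1] -> levels [6 3 5]
Step 4: flows [0->2,2->1] -> levels [5 4 5]
Step 5: flows [0=2,2->1] -> levels [5 5 4]
Step 6: flows [0->2,1->2] -> levels [4 4 6]
Step 7: flows [2->0,2->1] -> levels [5 5 4]
  -> period-2 cycle: step 7 state = step 5 state; never stabilizes
  -> state at step 30: (30-5) mod 2 = 1, same as step 6 -> [4 4 6]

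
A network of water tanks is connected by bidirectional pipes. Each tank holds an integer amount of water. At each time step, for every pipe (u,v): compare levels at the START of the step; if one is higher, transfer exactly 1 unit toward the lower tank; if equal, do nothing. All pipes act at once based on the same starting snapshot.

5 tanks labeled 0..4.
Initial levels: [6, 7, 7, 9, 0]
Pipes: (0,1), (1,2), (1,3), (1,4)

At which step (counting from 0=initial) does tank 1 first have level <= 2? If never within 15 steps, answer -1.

Step 1: flows [1->0,1=2,3->1,1->4] -> levels [7 6 7 8 1]
Step 2: flows [0->1,2->1,3->1,1->4] -> levels [6 8 6 7 2]
Step 3: flows [1->0,1->2,1->3,1->4] -> levels [7 4 7 8 3]
Step 4: flows [0->1,2->1,3->1,1->4] -> levels [6 6 6 7 4]
Step 5: flows [0=1,1=2,3->1,1->4] -> levels [6 6 6 6 5]
Step 6: flows [0=1,1=2,1=3,1->4] -> levels [6 5 6 6 6]
Step 7: flows [0->1,2->1,3->1,4->1] -> levels [5 9 5 5 5]
Step 8: flows [1->0,1->2,1->3,1->4] -> levels [6 5 6 6 6]
  -> period-2 cycle (repeats step 6); tank 1 never drops to <=2
Tank 1 never reaches <=2 within 15 steps

Answer: -1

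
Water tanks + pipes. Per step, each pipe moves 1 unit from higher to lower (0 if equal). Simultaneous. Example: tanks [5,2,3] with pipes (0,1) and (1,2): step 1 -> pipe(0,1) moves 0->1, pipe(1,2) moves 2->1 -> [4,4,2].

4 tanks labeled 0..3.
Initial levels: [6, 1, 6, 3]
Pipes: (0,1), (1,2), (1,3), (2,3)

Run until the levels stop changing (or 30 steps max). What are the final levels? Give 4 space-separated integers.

Answer: 4 4 3 5

Derivation:
Step 1: flows [0->1,2->1,3->1,2->3] -> levels [5 4 4 3]
Step 2: flows [0->1,1=2,1->3,2->3] -> levels [4 4 3 5]
Step 3: flows [0=1,1->2,3->1,3->2] -> levels [4 4 5 3]
Step 4: flows [0=1,2->1,1->3,2->3] -> levels [4 4 3 5]
  -> period-2 cycle: step 4 state = step 2 state; never stabilizes
  -> state at step 30: (30-2) mod 2 = 0, same as step 2 -> [4 4 3 5]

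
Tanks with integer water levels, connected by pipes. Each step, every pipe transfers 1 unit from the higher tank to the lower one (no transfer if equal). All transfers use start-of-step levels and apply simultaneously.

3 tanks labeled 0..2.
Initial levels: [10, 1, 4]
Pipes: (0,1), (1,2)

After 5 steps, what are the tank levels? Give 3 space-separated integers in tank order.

Answer: 5 5 5

Derivation:
Step 1: flows [0->1,2->1] -> levels [9 3 3]
Step 2: flows [0->1,1=2] -> levels [8 4 3]
Step 3: flows [0->1,1->2] -> levels [7 4 4]
Step 4: flows [0->1,1=2] -> levels [6 5 4]
Step 5: flows [0->1,1->2] -> levels [5 5 5]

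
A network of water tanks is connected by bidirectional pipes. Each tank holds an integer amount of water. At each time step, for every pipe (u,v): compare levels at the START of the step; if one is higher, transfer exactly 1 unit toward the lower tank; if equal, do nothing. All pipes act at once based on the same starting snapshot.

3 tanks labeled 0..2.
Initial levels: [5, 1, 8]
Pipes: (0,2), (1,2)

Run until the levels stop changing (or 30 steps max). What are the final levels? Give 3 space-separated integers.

Answer: 5 5 4

Derivation:
Step 1: flows [2->0,2->1] -> levels [6 2 6]
Step 2: flows [0=2,2->1] -> levels [6 3 5]
Step 3: flows [0->2,2->1] -> levels [5 4 5]
Step 4: flows [0=2,2->1] -> levels [5 5 4]
Step 5: flows [0->2,1->2] -> levels [4 4 6]
Step 6: flows [2->0,2->1] -> levels [5 5 4]
  -> period-2 cycle: step 6 state = step 4 state; never stabilizes
  -> state at step 30: (30-4) mod 2 = 0, same as step 4 -> [5 5 4]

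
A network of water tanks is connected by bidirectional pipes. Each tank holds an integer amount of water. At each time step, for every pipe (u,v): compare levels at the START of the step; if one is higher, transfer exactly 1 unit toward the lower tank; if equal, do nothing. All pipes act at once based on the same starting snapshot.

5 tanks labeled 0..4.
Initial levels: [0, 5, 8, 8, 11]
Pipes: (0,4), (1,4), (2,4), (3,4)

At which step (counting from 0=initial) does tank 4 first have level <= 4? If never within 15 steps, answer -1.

Answer: 4

Derivation:
Step 1: flows [4->0,4->1,4->2,4->3] -> levels [1 6 9 9 7]
Step 2: flows [4->0,4->1,2->4,3->4] -> levels [2 7 8 8 7]
Step 3: flows [4->0,1=4,2->4,3->4] -> levels [3 7 7 7 8]
Step 4: flows [4->0,4->1,4->2,4->3] -> levels [4 8 8 8 4]
Tank 4 first reaches <=4 at step 4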